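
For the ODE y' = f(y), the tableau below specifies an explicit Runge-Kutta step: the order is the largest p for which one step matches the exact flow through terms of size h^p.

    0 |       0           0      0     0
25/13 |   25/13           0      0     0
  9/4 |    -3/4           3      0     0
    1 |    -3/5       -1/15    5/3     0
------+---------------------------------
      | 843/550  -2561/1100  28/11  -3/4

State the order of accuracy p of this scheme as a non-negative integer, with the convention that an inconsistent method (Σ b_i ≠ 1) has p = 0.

b = (843/550, -2561/1100, 28/11, -3/4)
c = (0, 25/13, 9/4, 1)
Ac = (0, 0, 75/13, 565/156)
Σ b_i: 843/550·1 + (-2561/1100)·1 + 28/11·1 + (-3/4)·1 = 1 ✓
b·c: (-2561/1100)·25/13 + 28/11·9/4 + (-3/4)·1 = 1/2 ✓
b·c²: (-2561/1100)·625/169 + 28/11·81/16 + (-3/4)·1 = 2017/572 ≠ 1/3 ⇒ order 2.
b·Ac: 28/11·75/13 + (-3/4)·565/156 = 27385/2288 ≠ 1/6

2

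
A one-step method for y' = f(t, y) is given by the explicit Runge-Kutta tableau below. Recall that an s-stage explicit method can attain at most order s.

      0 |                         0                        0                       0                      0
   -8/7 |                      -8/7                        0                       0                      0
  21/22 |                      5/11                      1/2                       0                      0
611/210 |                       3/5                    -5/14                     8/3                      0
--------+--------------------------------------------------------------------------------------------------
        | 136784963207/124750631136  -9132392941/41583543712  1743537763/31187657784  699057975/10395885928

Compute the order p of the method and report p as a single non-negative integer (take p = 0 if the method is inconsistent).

b = (136784963207/124750631136, -9132392941/41583543712, 1743537763/31187657784, 699057975/10395885928)
c = (0, -8/7, 21/22, 611/210)
Ac = (0, 0, -4/7, 1592/539)
Σ b_i: 136784963207/124750631136·1 + (-9132392941/41583543712)·1 + 1743537763/31187657784·1 + 699057975/10395885928·1 = 1 ✓
b·c: (-9132392941/41583543712)·(-8/7) + 1743537763/31187657784·21/22 + 699057975/10395885928·611/210 = 1/2 ✓
b·c²: (-9132392941/41583543712)·64/49 + 1743537763/31187657784·441/484 + 699057975/10395885928·373321/44100 = 1/3 ✓
b·Ac: 1743537763/31187657784·(-4/7) + 699057975/10395885928·1592/539 = 1/6 ✓
b·c³: (-9132392941/41583543712)·(-512/343) + 1743537763/31187657784·9261/10648 + 699057975/10395885928·228099131/9261000 = 1025080956130411/504304426367280 ≠ 1/4 ⇒ order 3.
b·(c∘Ac): 1743537763/31187657784·(-6/11) + 699057975/10395885928·486356/56595 = 139415600393/254699205236 ≠ 1/8
b·Ac²: 1743537763/31187657784·32/49 + 699057975/10395885928·81482/41503 = 202355077259/1200724824684 ≠ 1/12
b·A²c: 699057975/10395885928·(-32/21) = -133153900/1299485741 ≠ 1/24

3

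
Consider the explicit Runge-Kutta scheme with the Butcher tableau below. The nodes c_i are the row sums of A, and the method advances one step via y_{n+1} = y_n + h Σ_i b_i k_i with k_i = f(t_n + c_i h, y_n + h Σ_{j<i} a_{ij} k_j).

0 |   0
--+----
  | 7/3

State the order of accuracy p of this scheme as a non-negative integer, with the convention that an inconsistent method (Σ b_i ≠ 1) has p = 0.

0

b = (7/3)
c = (0)
Σ b_i: 7/3·1 = 7/3 ≠ 1 ⇒ order 0.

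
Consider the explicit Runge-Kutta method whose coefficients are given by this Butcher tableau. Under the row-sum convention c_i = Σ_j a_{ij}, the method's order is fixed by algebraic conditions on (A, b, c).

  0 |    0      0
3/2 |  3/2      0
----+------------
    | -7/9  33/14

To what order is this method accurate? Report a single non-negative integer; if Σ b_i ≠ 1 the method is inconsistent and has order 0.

b = (-7/9, 33/14)
c = (0, 3/2)
Σ b_i: (-7/9)·1 + 33/14·1 = 199/126 ≠ 1 ⇒ order 0.

0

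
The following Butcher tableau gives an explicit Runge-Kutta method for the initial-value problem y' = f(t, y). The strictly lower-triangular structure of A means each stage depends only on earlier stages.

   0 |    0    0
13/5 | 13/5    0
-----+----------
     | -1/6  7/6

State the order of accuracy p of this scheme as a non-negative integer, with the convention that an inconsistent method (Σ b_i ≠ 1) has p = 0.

1

b = (-1/6, 7/6)
c = (0, 13/5)
Σ b_i: (-1/6)·1 + 7/6·1 = 1 ✓
b·c: 7/6·13/5 = 91/30 ≠ 1/2 ⇒ order 1.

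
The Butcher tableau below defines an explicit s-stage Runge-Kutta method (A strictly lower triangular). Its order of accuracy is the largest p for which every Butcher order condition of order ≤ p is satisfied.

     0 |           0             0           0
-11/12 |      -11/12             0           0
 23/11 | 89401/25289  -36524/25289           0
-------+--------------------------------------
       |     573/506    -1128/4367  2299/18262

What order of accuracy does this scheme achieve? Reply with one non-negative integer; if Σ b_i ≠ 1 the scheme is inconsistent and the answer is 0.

b = (573/506, -1128/4367, 2299/18262)
c = (0, -11/12, 23/11)
Ac = (0, 0, 9131/6897)
Σ b_i: 573/506·1 + (-1128/4367)·1 + 2299/18262·1 = 1 ✓
b·c: (-1128/4367)·(-11/12) + 2299/18262·23/11 = 1/2 ✓
b·c²: (-1128/4367)·121/144 + 2299/18262·529/121 = 1/3 ✓
b·Ac: 2299/18262·9131/6897 = 1/6 ✓; 3 stages ⇒ order 3.

3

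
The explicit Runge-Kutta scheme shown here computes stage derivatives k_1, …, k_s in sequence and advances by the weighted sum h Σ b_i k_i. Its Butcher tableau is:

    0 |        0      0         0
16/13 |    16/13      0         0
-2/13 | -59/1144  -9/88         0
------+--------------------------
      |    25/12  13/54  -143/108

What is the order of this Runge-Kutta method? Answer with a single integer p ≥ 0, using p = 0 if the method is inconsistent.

b = (25/12, 13/54, -143/108)
c = (0, 16/13, -2/13)
Ac = (0, 0, -18/143)
Σ b_i: 25/12·1 + 13/54·1 + (-143/108)·1 = 1 ✓
b·c: 13/54·16/13 + (-143/108)·(-2/13) = 1/2 ✓
b·c²: 13/54·256/169 + (-143/108)·4/169 = 1/3 ✓
b·Ac: (-143/108)·(-18/143) = 1/6 ✓; 3 stages ⇒ order 3.

3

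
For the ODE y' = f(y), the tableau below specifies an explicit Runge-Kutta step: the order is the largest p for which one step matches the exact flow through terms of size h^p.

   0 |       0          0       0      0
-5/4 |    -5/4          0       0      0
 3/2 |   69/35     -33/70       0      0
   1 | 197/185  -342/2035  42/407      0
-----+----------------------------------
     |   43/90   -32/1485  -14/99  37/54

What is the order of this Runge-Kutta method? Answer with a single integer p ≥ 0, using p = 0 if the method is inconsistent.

b = (43/90, -32/1485, -14/99, 37/54)
c = (0, -5/4, 3/2, 1)
Ac = (0, 0, 33/56, 27/74)
Σ b_i: 43/90·1 + (-32/1485)·1 + (-14/99)·1 + 37/54·1 = 1 ✓
b·c: (-32/1485)·(-5/4) + (-14/99)·3/2 + 37/54·1 = 1/2 ✓
b·c²: (-32/1485)·25/16 + (-14/99)·9/4 + 37/54·1 = 1/3 ✓
b·Ac: (-14/99)·33/56 + 37/54·27/74 = 1/6 ✓
b·c³: (-32/1485)·(-125/64) + (-14/99)·27/8 + 37/54·1 = 1/4 ✓
b·(c∘Ac): (-14/99)·99/112 + 37/54·27/74 = 1/8 ✓
b·Ac²: (-14/99)·(-165/224) + 37/54·(-9/296) = 1/12 ✓
b·A²c: 37/54·9/148 = 1/24 ✓; 4 stages ⇒ order 4.

4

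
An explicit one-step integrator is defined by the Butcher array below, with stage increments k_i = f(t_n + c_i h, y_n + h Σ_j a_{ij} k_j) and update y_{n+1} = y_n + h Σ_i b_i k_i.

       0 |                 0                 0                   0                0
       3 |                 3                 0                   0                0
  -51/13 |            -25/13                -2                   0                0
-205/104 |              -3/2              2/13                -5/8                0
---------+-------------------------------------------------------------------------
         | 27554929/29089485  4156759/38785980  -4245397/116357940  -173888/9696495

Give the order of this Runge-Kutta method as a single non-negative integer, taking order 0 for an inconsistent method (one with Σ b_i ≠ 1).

3

b = (27554929/29089485, 4156759/38785980, -4245397/116357940, -173888/9696495)
c = (0, 3, -51/13, -205/104)
Ac = (0, 0, -6, 303/104)
Σ b_i: 27554929/29089485·1 + 4156759/38785980·1 + (-4245397/116357940)·1 + (-173888/9696495)·1 = 1 ✓
b·c: 4156759/38785980·3 + (-4245397/116357940)·(-51/13) + (-173888/9696495)·(-205/104) = 1/2 ✓
b·c²: 4156759/38785980·9 + (-4245397/116357940)·2601/169 + (-173888/9696495)·42025/10816 = 1/3 ✓
b·Ac: (-4245397/116357940)·(-6) + (-173888/9696495)·303/104 = 1/6 ✓
b·c³: 4156759/38785980·27 + (-4245397/116357940)·(-132651/2197) + (-173888/9696495)·(-8615125/1124864) = 13722989341/2621932248 ≠ 1/4 ⇒ order 3.
b·(c∘Ac): (-4245397/116357940)·306/13 + (-173888/9696495)·(-62115/10816) = -63517059/84036290 ≠ 1/8
b·Ac²: (-4245397/116357940)·(-18) + (-173888/9696495)·(-11133/1352) = 13519949/16807258 ≠ 1/12
b·A²c: (-173888/9696495)·15/4 = -43472/646433 ≠ 1/24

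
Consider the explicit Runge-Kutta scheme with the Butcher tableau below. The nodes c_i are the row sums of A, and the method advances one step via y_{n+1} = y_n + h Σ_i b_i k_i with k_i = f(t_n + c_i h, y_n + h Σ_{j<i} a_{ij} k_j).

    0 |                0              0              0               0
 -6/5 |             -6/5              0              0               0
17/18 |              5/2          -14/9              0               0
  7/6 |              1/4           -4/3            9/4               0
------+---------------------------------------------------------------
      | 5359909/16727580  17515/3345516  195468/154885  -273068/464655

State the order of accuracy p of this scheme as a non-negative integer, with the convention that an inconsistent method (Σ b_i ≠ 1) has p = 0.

b = (5359909/16727580, 17515/3345516, 195468/154885, -273068/464655)
c = (0, -6/5, 17/18, 7/6)
Ac = (0, 0, 28/15, 149/40)
Σ b_i: 5359909/16727580·1 + 17515/3345516·1 + 195468/154885·1 + (-273068/464655)·1 = 1 ✓
b·c: 17515/3345516·(-6/5) + 195468/154885·17/18 + (-273068/464655)·7/6 = 1/2 ✓
b·c²: 17515/3345516·36/25 + 195468/154885·289/324 + (-273068/464655)·49/36 = 1/3 ✓
b·Ac: 195468/154885·28/15 + (-273068/464655)·149/40 = 1/6 ✓
b·c³: 17515/3345516·(-216/125) + 195468/154885·4913/5832 + (-273068/464655)·343/216 = 22750327/188185275 ≠ 1/4 ⇒ order 3.
b·(c∘Ac): 195468/154885·238/135 + (-273068/464655)·1043/240 = -9173969/27879300 ≠ 1/8
b·Ac²: 195468/154885·(-56/25) + (-273068/464655)·313/3600 = -240711607/83637900 ≠ 1/12
b·A²c: (-273068/464655)·21/5 = -1911476/774425 ≠ 1/24

3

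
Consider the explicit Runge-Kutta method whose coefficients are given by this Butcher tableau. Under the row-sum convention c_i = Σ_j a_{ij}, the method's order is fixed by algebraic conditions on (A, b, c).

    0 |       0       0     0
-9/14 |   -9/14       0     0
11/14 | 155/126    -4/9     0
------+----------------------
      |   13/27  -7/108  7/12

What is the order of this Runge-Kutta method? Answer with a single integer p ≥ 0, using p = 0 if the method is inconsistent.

b = (13/27, -7/108, 7/12)
c = (0, -9/14, 11/14)
Ac = (0, 0, 2/7)
Σ b_i: 13/27·1 + (-7/108)·1 + 7/12·1 = 1 ✓
b·c: (-7/108)·(-9/14) + 7/12·11/14 = 1/2 ✓
b·c²: (-7/108)·81/196 + 7/12·121/196 = 1/3 ✓
b·Ac: 7/12·2/7 = 1/6 ✓; 3 stages ⇒ order 3.

3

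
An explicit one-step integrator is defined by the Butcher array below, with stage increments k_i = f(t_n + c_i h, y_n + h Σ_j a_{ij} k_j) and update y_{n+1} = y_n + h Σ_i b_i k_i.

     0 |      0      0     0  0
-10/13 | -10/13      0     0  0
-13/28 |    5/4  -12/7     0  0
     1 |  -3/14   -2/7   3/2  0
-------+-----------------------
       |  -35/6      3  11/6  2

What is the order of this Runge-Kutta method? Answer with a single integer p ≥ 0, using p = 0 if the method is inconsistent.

1

b = (-35/6, 3, 11/6, 2)
c = (0, -10/13, -13/28, 1)
Ac = (0, 0, 120/91, -347/728)
Σ b_i: (-35/6)·1 + 3·1 + 11/6·1 + 2·1 = 1 ✓
b·c: 3·(-10/13) + 11/6·(-13/28) + 2·1 = -2531/2184 ≠ 1/2 ⇒ order 1.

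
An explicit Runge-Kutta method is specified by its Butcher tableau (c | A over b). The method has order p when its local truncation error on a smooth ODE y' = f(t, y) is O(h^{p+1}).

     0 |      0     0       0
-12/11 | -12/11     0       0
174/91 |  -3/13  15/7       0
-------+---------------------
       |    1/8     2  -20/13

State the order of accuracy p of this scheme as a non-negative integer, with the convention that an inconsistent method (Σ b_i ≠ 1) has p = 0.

b = (1/8, 2, -20/13)
c = (0, -12/11, 174/91)
Ac = (0, 0, -180/77)
Σ b_i: 1/8·1 + 2·1 + (-20/13)·1 = 61/104 ≠ 1 ⇒ order 0.

0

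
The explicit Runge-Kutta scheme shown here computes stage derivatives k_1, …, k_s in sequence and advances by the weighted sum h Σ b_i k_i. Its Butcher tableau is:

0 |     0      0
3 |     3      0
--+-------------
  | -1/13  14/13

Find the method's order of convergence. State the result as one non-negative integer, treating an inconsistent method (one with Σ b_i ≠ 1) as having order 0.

1

b = (-1/13, 14/13)
c = (0, 3)
Σ b_i: (-1/13)·1 + 14/13·1 = 1 ✓
b·c: 14/13·3 = 42/13 ≠ 1/2 ⇒ order 1.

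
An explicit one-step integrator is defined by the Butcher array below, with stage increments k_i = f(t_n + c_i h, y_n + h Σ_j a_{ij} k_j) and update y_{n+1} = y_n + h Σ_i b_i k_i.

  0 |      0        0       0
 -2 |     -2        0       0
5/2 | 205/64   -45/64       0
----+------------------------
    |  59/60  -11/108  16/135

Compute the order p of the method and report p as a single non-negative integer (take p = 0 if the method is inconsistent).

b = (59/60, -11/108, 16/135)
c = (0, -2, 5/2)
Ac = (0, 0, 45/32)
Σ b_i: 59/60·1 + (-11/108)·1 + 16/135·1 = 1 ✓
b·c: (-11/108)·(-2) + 16/135·5/2 = 1/2 ✓
b·c²: (-11/108)·4 + 16/135·25/4 = 1/3 ✓
b·Ac: 16/135·45/32 = 1/6 ✓; 3 stages ⇒ order 3.

3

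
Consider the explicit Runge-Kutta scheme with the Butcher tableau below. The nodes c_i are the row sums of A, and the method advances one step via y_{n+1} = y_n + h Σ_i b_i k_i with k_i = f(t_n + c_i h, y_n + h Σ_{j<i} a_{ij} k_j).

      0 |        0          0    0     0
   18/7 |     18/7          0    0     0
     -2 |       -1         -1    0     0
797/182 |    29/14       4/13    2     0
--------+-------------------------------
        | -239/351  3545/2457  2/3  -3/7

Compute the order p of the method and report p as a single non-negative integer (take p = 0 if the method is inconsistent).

b = (-239/351, 3545/2457, 2/3, -3/7)
c = (0, 18/7, -2, 797/182)
Ac = (0, 0, -18/7, -292/91)
Σ b_i: (-239/351)·1 + 3545/2457·1 + 2/3·1 + (-3/7)·1 = 1 ✓
b·c: 3545/2457·18/7 + 2/3·(-2) + (-3/7)·797/182 = 1/2 ✓
b·c²: 3545/2457·324/49 + 2/3·4 + (-3/7)·635209/33124 = 396329/99372 ≠ 1/3 ⇒ order 2.
b·Ac: 2/3·(-18/7) + (-3/7)·(-292/91) = -216/637 ≠ 1/6

2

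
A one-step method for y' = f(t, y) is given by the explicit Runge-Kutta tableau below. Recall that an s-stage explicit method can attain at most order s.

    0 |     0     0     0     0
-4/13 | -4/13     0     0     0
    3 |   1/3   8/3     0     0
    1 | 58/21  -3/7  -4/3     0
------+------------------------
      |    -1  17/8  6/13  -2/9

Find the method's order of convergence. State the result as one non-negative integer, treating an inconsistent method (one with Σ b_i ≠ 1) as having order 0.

0

b = (-1, 17/8, 6/13, -2/9)
c = (0, -4/13, 3, 1)
Ac = (0, 0, -32/39, -352/91)
Σ b_i: (-1)·1 + 17/8·1 + 6/13·1 + (-2/9)·1 = 1277/936 ≠ 1 ⇒ order 0.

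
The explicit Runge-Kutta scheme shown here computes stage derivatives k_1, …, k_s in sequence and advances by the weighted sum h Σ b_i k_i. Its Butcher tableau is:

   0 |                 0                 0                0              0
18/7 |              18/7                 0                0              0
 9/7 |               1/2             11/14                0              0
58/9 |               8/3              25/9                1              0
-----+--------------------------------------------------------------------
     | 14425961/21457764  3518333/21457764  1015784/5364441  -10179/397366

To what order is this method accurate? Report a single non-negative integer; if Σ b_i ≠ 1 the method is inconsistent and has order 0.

b = (14425961/21457764, 3518333/21457764, 1015784/5364441, -10179/397366)
c = (0, 18/7, 9/7, 58/9)
Ac = (0, 0, 99/49, 59/7)
Σ b_i: 14425961/21457764·1 + 3518333/21457764·1 + 1015784/5364441·1 + (-10179/397366)·1 = 1 ✓
b·c: 3518333/21457764·18/7 + 1015784/5364441·9/7 + (-10179/397366)·58/9 = 1/2 ✓
b·c²: 3518333/21457764·324/49 + 1015784/5364441·81/49 + (-10179/397366)·3364/81 = 1/3 ✓
b·Ac: 1015784/5364441·99/49 + (-10179/397366)·59/7 = 1/6 ✓
b·c³: 3518333/21457764·5832/343 + 1015784/5364441·729/343 + (-10179/397366)·195112/729 = -963546838/262857609 ≠ 1/4 ⇒ order 3.
b·(c∘Ac): 1015784/5364441·891/343 + (-10179/397366)·3422/63 = -8757291/9735467 ≠ 1/8
b·Ac²: 1015784/5364441·1782/343 + (-10179/397366)·981/49 = 9169185/19470934 ≠ 1/12
b·A²c: (-10179/397366)·99/49 = -1007721/19470934 ≠ 1/24

3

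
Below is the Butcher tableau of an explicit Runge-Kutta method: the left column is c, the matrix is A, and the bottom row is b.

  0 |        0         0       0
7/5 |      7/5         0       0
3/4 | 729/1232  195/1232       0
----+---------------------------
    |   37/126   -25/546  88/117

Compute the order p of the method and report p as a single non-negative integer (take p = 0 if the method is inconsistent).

3

b = (37/126, -25/546, 88/117)
c = (0, 7/5, 3/4)
Ac = (0, 0, 39/176)
Σ b_i: 37/126·1 + (-25/546)·1 + 88/117·1 = 1 ✓
b·c: (-25/546)·7/5 + 88/117·3/4 = 1/2 ✓
b·c²: (-25/546)·49/25 + 88/117·9/16 = 1/3 ✓
b·Ac: 88/117·39/176 = 1/6 ✓; 3 stages ⇒ order 3.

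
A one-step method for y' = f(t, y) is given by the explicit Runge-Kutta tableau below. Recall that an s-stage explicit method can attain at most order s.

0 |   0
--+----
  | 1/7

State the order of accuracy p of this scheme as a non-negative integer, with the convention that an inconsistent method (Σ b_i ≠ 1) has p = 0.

b = (1/7)
c = (0)
Σ b_i: 1/7·1 = 1/7 ≠ 1 ⇒ order 0.

0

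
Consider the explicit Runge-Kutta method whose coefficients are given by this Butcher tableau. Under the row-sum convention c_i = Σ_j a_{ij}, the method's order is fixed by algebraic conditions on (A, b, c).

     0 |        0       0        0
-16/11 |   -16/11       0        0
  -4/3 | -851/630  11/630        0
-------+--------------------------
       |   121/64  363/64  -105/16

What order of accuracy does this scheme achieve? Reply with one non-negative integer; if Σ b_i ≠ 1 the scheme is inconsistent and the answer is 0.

3

b = (121/64, 363/64, -105/16)
c = (0, -16/11, -4/3)
Ac = (0, 0, -8/315)
Σ b_i: 121/64·1 + 363/64·1 + (-105/16)·1 = 1 ✓
b·c: 363/64·(-16/11) + (-105/16)·(-4/3) = 1/2 ✓
b·c²: 363/64·256/121 + (-105/16)·16/9 = 1/3 ✓
b·Ac: (-105/16)·(-8/315) = 1/6 ✓; 3 stages ⇒ order 3.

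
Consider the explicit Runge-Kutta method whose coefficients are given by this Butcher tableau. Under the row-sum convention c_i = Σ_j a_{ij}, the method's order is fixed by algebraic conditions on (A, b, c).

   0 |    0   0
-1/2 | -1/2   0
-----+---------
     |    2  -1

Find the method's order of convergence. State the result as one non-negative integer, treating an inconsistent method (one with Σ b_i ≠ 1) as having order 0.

b = (2, -1)
c = (0, -1/2)
Σ b_i: 2·1 + (-1)·1 = 1 ✓
b·c: (-1)·(-1/2) = 1/2 ✓; 2 stages ⇒ order 2.

2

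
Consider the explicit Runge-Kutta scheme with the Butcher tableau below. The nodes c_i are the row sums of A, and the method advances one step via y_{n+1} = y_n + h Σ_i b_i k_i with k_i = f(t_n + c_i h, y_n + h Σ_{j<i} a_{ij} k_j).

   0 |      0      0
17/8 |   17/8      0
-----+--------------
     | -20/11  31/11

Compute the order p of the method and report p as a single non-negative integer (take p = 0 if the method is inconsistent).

1

b = (-20/11, 31/11)
c = (0, 17/8)
Σ b_i: (-20/11)·1 + 31/11·1 = 1 ✓
b·c: 31/11·17/8 = 527/88 ≠ 1/2 ⇒ order 1.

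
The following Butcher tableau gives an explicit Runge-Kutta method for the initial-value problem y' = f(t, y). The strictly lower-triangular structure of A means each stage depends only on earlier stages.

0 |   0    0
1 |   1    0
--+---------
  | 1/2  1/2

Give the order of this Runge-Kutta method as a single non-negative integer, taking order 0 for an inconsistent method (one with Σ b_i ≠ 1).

b = (1/2, 1/2)
c = (0, 1)
Σ b_i: 1/2·1 + 1/2·1 = 1 ✓
b·c: 1/2·1 = 1/2 ✓; 2 stages ⇒ order 2.

2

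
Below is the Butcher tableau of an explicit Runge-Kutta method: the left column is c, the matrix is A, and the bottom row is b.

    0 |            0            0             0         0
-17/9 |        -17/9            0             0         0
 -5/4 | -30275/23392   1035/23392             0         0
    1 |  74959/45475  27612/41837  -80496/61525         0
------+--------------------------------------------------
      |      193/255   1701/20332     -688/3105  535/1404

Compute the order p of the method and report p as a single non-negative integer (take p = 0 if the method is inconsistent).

b = (193/255, 1701/20332, -688/3105, 535/1404)
c = (0, -17/9, -5/4, 1)
Ac = (0, 0, -115/1376, 208/535)
Σ b_i: 193/255·1 + 1701/20332·1 + (-688/3105)·1 + 535/1404·1 = 1 ✓
b·c: 1701/20332·(-17/9) + (-688/3105)·(-5/4) + 535/1404·1 = 1/2 ✓
b·c²: 1701/20332·289/81 + (-688/3105)·25/16 + 535/1404·1 = 1/3 ✓
b·Ac: (-688/3105)·(-115/1376) + 535/1404·208/535 = 1/6 ✓
b·c³: 1701/20332·(-4913/729) + (-688/3105)·(-125/64) + 535/1404·1 = 1/4 ✓
b·(c∘Ac): (-688/3105)·575/5504 + 535/1404·208/535 = 1/8 ✓
b·Ac²: (-688/3105)·1955/12384 + 535/1404·299/963 = 1/12 ✓
b·A²c: 535/1404·117/1070 = 1/24 ✓; 4 stages ⇒ order 4.

4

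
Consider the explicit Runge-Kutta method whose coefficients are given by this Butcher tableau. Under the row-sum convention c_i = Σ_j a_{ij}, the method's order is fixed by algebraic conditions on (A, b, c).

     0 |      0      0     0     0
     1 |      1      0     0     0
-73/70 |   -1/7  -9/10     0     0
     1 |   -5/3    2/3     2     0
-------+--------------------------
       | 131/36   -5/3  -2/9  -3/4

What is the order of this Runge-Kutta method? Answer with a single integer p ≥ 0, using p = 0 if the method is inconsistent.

1

b = (131/36, -5/3, -2/9, -3/4)
c = (0, 1, -73/70, 1)
Ac = (0, 0, -9/10, -149/105)
Σ b_i: 131/36·1 + (-5/3)·1 + (-2/9)·1 + (-3/4)·1 = 1 ✓
b·c: (-5/3)·1 + (-2/9)·(-73/70) + (-3/4)·1 = -2753/1260 ≠ 1/2 ⇒ order 1.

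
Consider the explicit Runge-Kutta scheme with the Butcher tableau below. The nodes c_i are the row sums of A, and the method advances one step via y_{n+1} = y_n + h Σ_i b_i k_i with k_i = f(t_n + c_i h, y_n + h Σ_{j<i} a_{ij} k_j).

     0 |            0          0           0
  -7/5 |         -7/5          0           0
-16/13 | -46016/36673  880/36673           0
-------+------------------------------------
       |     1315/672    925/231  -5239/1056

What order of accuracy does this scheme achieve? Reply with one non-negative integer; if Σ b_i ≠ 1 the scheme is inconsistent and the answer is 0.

b = (1315/672, 925/231, -5239/1056)
c = (0, -7/5, -16/13)
Ac = (0, 0, -176/5239)
Σ b_i: 1315/672·1 + 925/231·1 + (-5239/1056)·1 = 1 ✓
b·c: 925/231·(-7/5) + (-5239/1056)·(-16/13) = 1/2 ✓
b·c²: 925/231·49/25 + (-5239/1056)·256/169 = 1/3 ✓
b·Ac: (-5239/1056)·(-176/5239) = 1/6 ✓; 3 stages ⇒ order 3.

3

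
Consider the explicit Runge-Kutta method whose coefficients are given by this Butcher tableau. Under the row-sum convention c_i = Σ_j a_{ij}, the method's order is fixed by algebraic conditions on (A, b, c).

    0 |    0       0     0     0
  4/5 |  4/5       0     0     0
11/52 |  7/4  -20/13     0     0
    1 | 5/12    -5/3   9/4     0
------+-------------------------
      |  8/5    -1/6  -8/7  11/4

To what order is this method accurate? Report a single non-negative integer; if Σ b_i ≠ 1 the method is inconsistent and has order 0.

b = (8/5, -1/6, -8/7, 11/4)
c = (0, 4/5, 11/52, 1)
Ac = (0, 0, -16/13, -535/624)
Σ b_i: 8/5·1 + (-1/6)·1 + (-8/7)·1 + 11/4·1 = 1277/420 ≠ 1 ⇒ order 0.

0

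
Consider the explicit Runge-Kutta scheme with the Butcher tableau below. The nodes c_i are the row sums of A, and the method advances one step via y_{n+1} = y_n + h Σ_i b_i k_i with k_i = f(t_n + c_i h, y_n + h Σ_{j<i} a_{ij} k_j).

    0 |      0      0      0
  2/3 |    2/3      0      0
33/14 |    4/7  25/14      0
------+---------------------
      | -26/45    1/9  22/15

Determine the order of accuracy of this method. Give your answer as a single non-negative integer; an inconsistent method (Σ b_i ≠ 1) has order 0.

1

b = (-26/45, 1/9, 22/15)
c = (0, 2/3, 33/14)
Ac = (0, 0, 25/21)
Σ b_i: (-26/45)·1 + 1/9·1 + 22/15·1 = 1 ✓
b·c: 1/9·2/3 + 22/15·33/14 = 3337/945 ≠ 1/2 ⇒ order 1.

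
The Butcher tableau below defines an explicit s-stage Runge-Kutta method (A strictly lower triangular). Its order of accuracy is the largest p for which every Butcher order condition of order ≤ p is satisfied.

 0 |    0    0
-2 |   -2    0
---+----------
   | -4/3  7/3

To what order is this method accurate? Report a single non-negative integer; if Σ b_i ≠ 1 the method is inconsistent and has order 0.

1

b = (-4/3, 7/3)
c = (0, -2)
Σ b_i: (-4/3)·1 + 7/3·1 = 1 ✓
b·c: 7/3·(-2) = -14/3 ≠ 1/2 ⇒ order 1.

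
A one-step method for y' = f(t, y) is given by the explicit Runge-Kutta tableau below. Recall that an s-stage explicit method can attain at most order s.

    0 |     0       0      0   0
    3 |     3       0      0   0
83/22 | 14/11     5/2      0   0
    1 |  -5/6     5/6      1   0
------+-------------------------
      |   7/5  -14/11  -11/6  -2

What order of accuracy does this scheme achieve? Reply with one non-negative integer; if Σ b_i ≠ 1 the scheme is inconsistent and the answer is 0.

0

b = (7/5, -14/11, -11/6, -2)
c = (0, 3, 83/22, 1)
Ac = (0, 0, 15/2, 69/11)
Σ b_i: 7/5·1 + (-14/11)·1 + (-11/6)·1 + (-2)·1 = -1223/330 ≠ 1 ⇒ order 0.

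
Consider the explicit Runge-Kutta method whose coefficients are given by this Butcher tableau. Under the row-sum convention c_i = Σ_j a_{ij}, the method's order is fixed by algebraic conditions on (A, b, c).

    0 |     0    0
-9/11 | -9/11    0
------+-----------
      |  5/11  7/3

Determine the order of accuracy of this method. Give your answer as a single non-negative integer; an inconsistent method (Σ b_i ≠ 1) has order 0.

b = (5/11, 7/3)
c = (0, -9/11)
Σ b_i: 5/11·1 + 7/3·1 = 92/33 ≠ 1 ⇒ order 0.

0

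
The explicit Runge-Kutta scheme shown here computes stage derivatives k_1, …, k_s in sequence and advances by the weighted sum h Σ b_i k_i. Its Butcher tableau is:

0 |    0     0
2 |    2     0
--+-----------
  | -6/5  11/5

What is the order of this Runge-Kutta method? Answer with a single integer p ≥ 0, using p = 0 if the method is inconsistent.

b = (-6/5, 11/5)
c = (0, 2)
Σ b_i: (-6/5)·1 + 11/5·1 = 1 ✓
b·c: 11/5·2 = 22/5 ≠ 1/2 ⇒ order 1.

1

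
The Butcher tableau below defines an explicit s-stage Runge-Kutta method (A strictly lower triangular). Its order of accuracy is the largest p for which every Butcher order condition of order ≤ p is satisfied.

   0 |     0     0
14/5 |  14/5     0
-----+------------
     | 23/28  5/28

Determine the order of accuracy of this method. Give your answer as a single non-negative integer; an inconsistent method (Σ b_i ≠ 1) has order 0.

2

b = (23/28, 5/28)
c = (0, 14/5)
Σ b_i: 23/28·1 + 5/28·1 = 1 ✓
b·c: 5/28·14/5 = 1/2 ✓; 2 stages ⇒ order 2.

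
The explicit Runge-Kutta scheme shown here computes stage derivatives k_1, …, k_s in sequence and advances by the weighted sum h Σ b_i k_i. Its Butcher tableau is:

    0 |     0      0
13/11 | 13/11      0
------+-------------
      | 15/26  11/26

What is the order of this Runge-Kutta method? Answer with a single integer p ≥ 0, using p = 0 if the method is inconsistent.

2

b = (15/26, 11/26)
c = (0, 13/11)
Σ b_i: 15/26·1 + 11/26·1 = 1 ✓
b·c: 11/26·13/11 = 1/2 ✓; 2 stages ⇒ order 2.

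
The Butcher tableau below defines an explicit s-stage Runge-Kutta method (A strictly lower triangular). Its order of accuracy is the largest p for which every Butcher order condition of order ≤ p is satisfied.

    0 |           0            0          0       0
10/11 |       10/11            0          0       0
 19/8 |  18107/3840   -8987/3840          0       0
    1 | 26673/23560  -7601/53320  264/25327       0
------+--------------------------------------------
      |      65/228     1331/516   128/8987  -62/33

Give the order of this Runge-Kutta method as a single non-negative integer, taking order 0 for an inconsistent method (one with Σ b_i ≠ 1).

b = (65/228, 1331/516, 128/8987, -62/33)
c = (0, 10/11, 19/8, 1)
Ac = (0, 0, -817/384, -13/124)
Σ b_i: 65/228·1 + 1331/516·1 + 128/8987·1 + (-62/33)·1 = 1 ✓
b·c: 1331/516·10/11 + 128/8987·19/8 + (-62/33)·1 = 1/2 ✓
b·c²: 1331/516·100/121 + 128/8987·361/64 + (-62/33)·1 = 1/3 ✓
b·Ac: 128/8987·(-817/384) + (-62/33)·(-13/124) = 1/6 ✓
b·c³: 1331/516·1000/1331 + 128/8987·6859/512 + (-62/33)·1 = 1/4 ✓
b·(c∘Ac): 128/8987·(-15523/3072) + (-62/33)·(-13/124) = 1/8 ✓
b·Ac²: 128/8987·(-4085/2112) + (-62/33)·(-161/2728) = 1/12 ✓
b·A²c: (-62/33)·(-11/496) = 1/24 ✓; 4 stages ⇒ order 4.

4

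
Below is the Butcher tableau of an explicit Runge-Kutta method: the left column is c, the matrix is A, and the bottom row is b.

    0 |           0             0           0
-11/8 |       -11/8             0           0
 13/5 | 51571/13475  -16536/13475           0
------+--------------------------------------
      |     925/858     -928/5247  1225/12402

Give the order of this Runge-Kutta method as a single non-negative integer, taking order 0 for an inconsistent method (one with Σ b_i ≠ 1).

b = (925/858, -928/5247, 1225/12402)
c = (0, -11/8, 13/5)
Ac = (0, 0, 2067/1225)
Σ b_i: 925/858·1 + (-928/5247)·1 + 1225/12402·1 = 1 ✓
b·c: (-928/5247)·(-11/8) + 1225/12402·13/5 = 1/2 ✓
b·c²: (-928/5247)·121/64 + 1225/12402·169/25 = 1/3 ✓
b·Ac: 1225/12402·2067/1225 = 1/6 ✓; 3 stages ⇒ order 3.

3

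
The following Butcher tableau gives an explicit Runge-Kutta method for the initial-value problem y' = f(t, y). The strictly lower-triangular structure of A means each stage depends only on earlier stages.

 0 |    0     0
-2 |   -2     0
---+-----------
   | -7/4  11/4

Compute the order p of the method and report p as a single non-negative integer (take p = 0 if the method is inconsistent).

b = (-7/4, 11/4)
c = (0, -2)
Σ b_i: (-7/4)·1 + 11/4·1 = 1 ✓
b·c: 11/4·(-2) = -11/2 ≠ 1/2 ⇒ order 1.

1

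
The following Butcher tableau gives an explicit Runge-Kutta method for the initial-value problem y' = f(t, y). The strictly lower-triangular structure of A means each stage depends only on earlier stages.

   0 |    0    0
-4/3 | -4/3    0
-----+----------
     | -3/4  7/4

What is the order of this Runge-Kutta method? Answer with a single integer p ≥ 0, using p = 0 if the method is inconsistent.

1

b = (-3/4, 7/4)
c = (0, -4/3)
Σ b_i: (-3/4)·1 + 7/4·1 = 1 ✓
b·c: 7/4·(-4/3) = -7/3 ≠ 1/2 ⇒ order 1.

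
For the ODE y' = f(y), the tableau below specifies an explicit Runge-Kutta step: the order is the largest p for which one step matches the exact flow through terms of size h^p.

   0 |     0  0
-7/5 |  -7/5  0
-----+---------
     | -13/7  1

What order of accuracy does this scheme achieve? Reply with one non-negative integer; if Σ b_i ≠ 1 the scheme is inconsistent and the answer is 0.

b = (-13/7, 1)
c = (0, -7/5)
Σ b_i: (-13/7)·1 + 1·1 = -6/7 ≠ 1 ⇒ order 0.

0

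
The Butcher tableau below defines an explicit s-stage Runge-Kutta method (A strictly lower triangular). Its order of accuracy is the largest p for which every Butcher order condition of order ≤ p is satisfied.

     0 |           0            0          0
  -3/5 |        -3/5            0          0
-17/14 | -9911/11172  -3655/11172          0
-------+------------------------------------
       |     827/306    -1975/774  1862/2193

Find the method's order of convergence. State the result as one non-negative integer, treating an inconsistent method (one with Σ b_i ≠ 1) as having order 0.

3

b = (827/306, -1975/774, 1862/2193)
c = (0, -3/5, -17/14)
Ac = (0, 0, 731/3724)
Σ b_i: 827/306·1 + (-1975/774)·1 + 1862/2193·1 = 1 ✓
b·c: (-1975/774)·(-3/5) + 1862/2193·(-17/14) = 1/2 ✓
b·c²: (-1975/774)·9/25 + 1862/2193·289/196 = 1/3 ✓
b·Ac: 1862/2193·731/3724 = 1/6 ✓; 3 stages ⇒ order 3.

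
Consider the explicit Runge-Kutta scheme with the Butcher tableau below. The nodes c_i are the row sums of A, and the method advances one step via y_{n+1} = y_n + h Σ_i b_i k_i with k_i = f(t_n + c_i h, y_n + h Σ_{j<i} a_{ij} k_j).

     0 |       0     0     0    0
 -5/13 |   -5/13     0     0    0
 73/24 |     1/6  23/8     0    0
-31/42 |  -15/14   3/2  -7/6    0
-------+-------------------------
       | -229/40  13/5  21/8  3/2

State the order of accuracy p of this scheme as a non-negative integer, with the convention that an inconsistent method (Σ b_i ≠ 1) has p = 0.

1

b = (-229/40, 13/5, 21/8, 3/2)
c = (0, -5/13, 73/24, -31/42)
Ac = (0, 0, -115/104, -7723/1872)
Σ b_i: (-229/40)·1 + 13/5·1 + 21/8·1 + 3/2·1 = 1 ✓
b·c: 13/5·(-5/13) + 21/8·73/24 + 3/2·(-31/42) = 2633/448 ≠ 1/2 ⇒ order 1.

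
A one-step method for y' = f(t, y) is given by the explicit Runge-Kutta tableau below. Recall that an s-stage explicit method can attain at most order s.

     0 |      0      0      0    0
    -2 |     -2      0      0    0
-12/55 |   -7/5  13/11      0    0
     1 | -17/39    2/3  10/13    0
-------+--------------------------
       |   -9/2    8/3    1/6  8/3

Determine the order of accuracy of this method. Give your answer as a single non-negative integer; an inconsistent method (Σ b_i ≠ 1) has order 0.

b = (-9/2, 8/3, 1/6, 8/3)
c = (0, -2, -12/55, 1)
Ac = (0, 0, -26/11, -644/429)
Σ b_i: (-9/2)·1 + 8/3·1 + 1/6·1 + 8/3·1 = 1 ✓
b·c: 8/3·(-2) + 1/6·(-12/55) + 8/3·1 = -446/165 ≠ 1/2 ⇒ order 1.

1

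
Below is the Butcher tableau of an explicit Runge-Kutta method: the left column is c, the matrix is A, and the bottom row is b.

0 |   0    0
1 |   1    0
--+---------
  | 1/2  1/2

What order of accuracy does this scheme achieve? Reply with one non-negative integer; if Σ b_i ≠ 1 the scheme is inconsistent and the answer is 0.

b = (1/2, 1/2)
c = (0, 1)
Σ b_i: 1/2·1 + 1/2·1 = 1 ✓
b·c: 1/2·1 = 1/2 ✓; 2 stages ⇒ order 2.

2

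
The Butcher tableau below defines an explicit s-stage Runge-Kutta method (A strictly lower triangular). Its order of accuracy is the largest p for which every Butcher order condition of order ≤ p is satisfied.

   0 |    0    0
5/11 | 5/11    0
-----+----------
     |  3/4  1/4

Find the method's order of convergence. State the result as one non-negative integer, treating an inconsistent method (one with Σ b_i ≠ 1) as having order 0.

1

b = (3/4, 1/4)
c = (0, 5/11)
Σ b_i: 3/4·1 + 1/4·1 = 1 ✓
b·c: 1/4·5/11 = 5/44 ≠ 1/2 ⇒ order 1.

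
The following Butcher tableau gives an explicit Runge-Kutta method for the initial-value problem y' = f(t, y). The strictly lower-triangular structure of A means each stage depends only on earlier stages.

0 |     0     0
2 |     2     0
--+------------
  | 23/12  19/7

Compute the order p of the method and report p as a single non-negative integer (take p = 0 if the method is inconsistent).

b = (23/12, 19/7)
c = (0, 2)
Σ b_i: 23/12·1 + 19/7·1 = 389/84 ≠ 1 ⇒ order 0.

0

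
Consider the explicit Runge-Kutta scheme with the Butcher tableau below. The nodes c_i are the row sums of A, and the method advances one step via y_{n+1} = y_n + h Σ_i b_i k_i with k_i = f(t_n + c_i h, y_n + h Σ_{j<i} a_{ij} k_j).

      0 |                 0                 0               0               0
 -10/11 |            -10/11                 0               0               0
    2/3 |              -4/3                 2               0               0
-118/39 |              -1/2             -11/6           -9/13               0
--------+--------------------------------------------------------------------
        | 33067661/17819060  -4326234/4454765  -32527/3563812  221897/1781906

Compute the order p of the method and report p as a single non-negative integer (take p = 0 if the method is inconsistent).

b = (33067661/17819060, -4326234/4454765, -32527/3563812, 221897/1781906)
c = (0, -10/11, 2/3, -118/39)
Ac = (0, 0, -20/11, 47/39)
Σ b_i: 33067661/17819060·1 + (-4326234/4454765)·1 + (-32527/3563812)·1 + 221897/1781906·1 = 1 ✓
b·c: (-4326234/4454765)·(-10/11) + (-32527/3563812)·2/3 + 221897/1781906·(-118/39) = 1/2 ✓
b·c²: (-4326234/4454765)·100/121 + (-32527/3563812)·4/9 + 221897/1781906·13924/1521 = 1/3 ✓
b·Ac: (-32527/3563812)·(-20/11) + 221897/1781906·47/39 = 1/6 ✓
b·c³: (-4326234/4454765)·(-1000/1331) + (-32527/3563812)·8/27 + 221897/1781906·(-1643032/59319) = -240116090/88204347 ≠ 1/4 ⇒ order 3.
b·(c∘Ac): (-32527/3563812)·(-40/33) + 221897/1781906·(-5546/1521) = -3552239/8018577 ≠ 1/8
b·Ac²: (-32527/3563812)·200/121 + 221897/1781906·(-782/429) = -7117529/29401449 ≠ 1/12
b·A²c: 221897/1781906·180/143 = 1536210/9800483 ≠ 1/24

3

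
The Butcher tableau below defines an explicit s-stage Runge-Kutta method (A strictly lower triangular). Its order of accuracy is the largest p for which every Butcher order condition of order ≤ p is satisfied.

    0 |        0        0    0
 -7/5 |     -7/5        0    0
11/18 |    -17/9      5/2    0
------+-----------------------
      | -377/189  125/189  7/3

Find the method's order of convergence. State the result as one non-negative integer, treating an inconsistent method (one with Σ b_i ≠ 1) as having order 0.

b = (-377/189, 125/189, 7/3)
c = (0, -7/5, 11/18)
Ac = (0, 0, -7/2)
Σ b_i: (-377/189)·1 + 125/189·1 + 7/3·1 = 1 ✓
b·c: 125/189·(-7/5) + 7/3·11/18 = 1/2 ✓
b·c²: 125/189·49/25 + 7/3·121/324 = 2107/972 ≠ 1/3 ⇒ order 2.
b·Ac: 7/3·(-7/2) = -49/6 ≠ 1/6

2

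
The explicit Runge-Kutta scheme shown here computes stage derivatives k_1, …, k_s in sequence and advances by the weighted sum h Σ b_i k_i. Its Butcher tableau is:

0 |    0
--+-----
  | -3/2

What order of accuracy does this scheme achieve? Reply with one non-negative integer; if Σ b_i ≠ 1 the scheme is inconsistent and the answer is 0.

b = (-3/2)
c = (0)
Σ b_i: (-3/2)·1 = -3/2 ≠ 1 ⇒ order 0.

0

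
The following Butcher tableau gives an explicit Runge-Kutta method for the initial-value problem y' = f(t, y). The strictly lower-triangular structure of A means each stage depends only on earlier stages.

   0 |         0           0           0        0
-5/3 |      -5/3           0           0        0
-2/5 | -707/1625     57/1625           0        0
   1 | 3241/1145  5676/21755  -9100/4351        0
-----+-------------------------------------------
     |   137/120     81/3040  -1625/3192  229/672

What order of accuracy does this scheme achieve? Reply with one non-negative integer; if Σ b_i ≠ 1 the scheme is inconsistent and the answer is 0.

4

b = (137/120, 81/3040, -1625/3192, 229/672)
c = (0, -5/3, -2/5, 1)
Ac = (0, 0, -19/325, 92/229)
Σ b_i: 137/120·1 + 81/3040·1 + (-1625/3192)·1 + 229/672·1 = 1 ✓
b·c: 81/3040·(-5/3) + (-1625/3192)·(-2/5) + 229/672·1 = 1/2 ✓
b·c²: 81/3040·25/9 + (-1625/3192)·4/25 + 229/672·1 = 1/3 ✓
b·Ac: (-1625/3192)·(-19/325) + 229/672·92/229 = 1/6 ✓
b·c³: 81/3040·(-125/27) + (-1625/3192)·(-8/125) + 229/672·1 = 1/4 ✓
b·(c∘Ac): (-1625/3192)·38/1625 + 229/672·92/229 = 1/8 ✓
b·Ac²: (-1625/3192)·19/195 + 229/672·268/687 = 1/12 ✓
b·A²c: 229/672·28/229 = 1/24 ✓; 4 stages ⇒ order 4.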